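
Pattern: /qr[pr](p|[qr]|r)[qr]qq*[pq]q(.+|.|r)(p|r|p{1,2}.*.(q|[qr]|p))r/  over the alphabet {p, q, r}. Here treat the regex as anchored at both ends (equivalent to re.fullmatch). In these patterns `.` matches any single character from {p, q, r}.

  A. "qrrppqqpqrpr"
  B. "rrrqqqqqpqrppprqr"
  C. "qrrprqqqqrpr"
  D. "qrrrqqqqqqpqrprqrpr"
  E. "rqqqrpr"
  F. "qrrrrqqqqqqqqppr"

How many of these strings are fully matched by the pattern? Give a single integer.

A → no match
B → no match — must start with "qr"
C → match
D → match
E → no match — must start with "qr"
F → match
Total matched: 3

3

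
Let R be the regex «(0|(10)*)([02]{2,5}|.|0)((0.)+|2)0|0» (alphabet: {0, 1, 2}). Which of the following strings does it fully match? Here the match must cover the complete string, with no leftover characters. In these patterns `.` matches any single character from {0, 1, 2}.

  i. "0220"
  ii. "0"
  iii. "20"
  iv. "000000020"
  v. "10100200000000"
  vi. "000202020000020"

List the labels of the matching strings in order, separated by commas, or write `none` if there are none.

i → match
ii → match
iii → no match
iv → match
v → match
vi → match

i, ii, iv, v, vi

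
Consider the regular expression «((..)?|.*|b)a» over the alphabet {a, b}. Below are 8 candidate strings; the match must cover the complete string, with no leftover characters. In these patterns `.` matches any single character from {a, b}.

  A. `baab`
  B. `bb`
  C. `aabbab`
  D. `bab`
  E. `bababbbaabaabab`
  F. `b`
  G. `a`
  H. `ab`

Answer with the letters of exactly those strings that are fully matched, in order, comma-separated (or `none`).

A → no match — must end with `a`
B → no match — must end with `a`
C → no match — must end with `a`
D → no match — must end with `a`
E → no match — must end with `a`
F → no match — must end with `a`
G → match
H → no match — must end with `a`

G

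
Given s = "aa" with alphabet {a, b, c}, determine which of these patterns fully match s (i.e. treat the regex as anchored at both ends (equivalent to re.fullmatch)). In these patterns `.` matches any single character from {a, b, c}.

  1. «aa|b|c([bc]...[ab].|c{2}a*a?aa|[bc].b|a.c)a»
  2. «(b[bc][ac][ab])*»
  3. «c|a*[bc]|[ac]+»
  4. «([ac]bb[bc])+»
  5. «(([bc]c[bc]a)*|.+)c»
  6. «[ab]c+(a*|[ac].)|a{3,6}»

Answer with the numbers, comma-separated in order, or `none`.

1, 3

1 → match
2 → no match
3 → match
4 → no match
5 → no match — must end with "c"
6 → no match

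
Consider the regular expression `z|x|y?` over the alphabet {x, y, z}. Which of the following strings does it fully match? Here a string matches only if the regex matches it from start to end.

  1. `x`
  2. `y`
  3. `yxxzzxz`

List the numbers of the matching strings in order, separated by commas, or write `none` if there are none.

1, 2

1 → match
2 → match
3 → no match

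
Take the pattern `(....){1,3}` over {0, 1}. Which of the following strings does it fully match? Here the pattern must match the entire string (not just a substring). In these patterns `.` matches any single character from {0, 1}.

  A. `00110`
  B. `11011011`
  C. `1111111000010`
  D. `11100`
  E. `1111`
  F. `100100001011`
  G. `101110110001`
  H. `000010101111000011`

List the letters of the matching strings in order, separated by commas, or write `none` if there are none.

B, E, F, G

A → no match
B → match
C → no match
D → no match
E → match
F → match
G → match
H → no match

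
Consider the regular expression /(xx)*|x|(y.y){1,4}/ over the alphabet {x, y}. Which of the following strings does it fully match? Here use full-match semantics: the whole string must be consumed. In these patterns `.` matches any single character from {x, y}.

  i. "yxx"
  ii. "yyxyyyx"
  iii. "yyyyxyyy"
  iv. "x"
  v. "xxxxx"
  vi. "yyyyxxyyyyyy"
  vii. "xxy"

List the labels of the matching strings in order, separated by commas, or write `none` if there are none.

iv

i. "yxx" → no match
ii. "yyxyyyx" → no match
iii. "yyyyxyyy" → no match
iv. "x" → match
v. "xxxxx" → no match
vi. "yyyyxxyyyyyy" → no match
vii. "xxy" → no match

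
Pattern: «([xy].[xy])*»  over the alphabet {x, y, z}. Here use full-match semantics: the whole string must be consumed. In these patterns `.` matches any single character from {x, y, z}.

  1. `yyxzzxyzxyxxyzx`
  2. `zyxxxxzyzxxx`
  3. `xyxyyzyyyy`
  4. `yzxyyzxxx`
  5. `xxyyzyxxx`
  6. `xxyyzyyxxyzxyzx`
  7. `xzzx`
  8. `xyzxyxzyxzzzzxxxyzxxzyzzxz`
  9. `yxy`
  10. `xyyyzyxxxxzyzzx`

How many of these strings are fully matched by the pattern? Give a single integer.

3

1 → no match
2 → no match
3 → no match
4 → no match
5 → match
6 → match
7 → no match
8 → no match
9 → match
10 → no match
Total matched: 3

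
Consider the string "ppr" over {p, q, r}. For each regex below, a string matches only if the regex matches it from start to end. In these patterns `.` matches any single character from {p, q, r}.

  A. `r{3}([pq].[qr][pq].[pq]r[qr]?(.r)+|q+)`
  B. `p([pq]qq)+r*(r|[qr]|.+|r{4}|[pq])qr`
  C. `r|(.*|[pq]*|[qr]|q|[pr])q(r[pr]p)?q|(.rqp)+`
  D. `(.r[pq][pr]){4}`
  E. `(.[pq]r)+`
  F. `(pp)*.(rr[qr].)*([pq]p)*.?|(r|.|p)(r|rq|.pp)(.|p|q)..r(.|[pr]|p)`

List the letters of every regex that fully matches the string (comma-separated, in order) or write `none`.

E, F

A → no match — must start with "r"
B → no match — must end with "qr"
C → no match
D → no match
E → match
F → match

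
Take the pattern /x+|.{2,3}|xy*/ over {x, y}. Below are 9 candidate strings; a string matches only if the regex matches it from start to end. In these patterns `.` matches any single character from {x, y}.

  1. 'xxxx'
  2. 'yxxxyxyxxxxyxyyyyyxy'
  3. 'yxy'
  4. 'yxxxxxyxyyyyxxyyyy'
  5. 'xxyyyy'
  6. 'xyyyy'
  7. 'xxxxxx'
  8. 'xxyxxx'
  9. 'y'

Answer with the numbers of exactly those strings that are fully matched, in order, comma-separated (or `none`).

1 → match
2 → no match
3 → match
4 → no match
5 → no match
6 → match
7 → match
8 → no match
9 → no match

1, 3, 6, 7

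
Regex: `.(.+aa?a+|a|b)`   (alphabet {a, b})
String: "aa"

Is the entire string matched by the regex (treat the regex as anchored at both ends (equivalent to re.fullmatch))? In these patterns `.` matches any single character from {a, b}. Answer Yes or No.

Yes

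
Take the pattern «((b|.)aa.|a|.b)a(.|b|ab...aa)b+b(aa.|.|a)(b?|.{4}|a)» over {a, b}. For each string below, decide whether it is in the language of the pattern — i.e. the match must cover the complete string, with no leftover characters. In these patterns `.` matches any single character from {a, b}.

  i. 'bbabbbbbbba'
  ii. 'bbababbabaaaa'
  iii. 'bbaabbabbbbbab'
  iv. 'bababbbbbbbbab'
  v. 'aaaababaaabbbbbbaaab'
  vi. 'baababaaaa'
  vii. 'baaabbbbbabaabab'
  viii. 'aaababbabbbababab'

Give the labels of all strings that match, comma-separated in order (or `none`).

i → match
ii → no match
iii → no match
iv → no match
v → no match
vi → no match
vii → no match
viii → no match

i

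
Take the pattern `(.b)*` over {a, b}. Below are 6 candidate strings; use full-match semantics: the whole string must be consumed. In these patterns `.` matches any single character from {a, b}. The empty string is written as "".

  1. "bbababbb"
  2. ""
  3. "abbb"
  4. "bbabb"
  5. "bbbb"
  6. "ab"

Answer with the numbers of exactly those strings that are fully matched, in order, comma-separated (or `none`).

1 → match
2 → match
3 → match
4 → no match
5 → match
6 → match

1, 2, 3, 5, 6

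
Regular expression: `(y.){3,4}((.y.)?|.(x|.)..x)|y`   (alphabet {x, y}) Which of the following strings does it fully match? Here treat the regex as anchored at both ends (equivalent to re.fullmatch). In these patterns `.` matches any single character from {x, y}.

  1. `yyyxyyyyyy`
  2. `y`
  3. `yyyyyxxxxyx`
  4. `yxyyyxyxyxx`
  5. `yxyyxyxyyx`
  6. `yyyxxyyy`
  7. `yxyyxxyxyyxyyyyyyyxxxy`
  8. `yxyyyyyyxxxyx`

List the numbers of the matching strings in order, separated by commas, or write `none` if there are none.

1 → no match
2 → match
3 → match
4 → match
5 → no match
6 → no match
7 → no match
8 → match

2, 3, 4, 8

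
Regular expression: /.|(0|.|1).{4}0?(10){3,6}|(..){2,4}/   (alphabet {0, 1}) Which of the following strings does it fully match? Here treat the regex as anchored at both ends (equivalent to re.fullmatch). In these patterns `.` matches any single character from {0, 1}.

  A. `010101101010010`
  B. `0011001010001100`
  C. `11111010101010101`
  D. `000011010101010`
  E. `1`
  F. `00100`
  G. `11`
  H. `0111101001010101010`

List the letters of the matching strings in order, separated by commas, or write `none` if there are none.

D, E

A → no match
B → no match
C → no match
D → match
E → match
F → no match
G → no match
H → no match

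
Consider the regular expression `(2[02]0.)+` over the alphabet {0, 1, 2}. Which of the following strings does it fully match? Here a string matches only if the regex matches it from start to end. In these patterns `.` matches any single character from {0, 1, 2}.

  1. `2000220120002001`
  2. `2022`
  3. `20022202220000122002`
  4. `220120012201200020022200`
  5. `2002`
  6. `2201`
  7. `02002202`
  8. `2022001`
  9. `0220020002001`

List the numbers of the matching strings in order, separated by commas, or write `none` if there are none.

1 → match
2. `2022` → no match
3 → no match
4 → match
5. `2002` → match
6. `2201` → match
7. `02002202` → no match — must start with `2`
8. `2022001` → no match
9 → no match — must start with `2`

1, 4, 5, 6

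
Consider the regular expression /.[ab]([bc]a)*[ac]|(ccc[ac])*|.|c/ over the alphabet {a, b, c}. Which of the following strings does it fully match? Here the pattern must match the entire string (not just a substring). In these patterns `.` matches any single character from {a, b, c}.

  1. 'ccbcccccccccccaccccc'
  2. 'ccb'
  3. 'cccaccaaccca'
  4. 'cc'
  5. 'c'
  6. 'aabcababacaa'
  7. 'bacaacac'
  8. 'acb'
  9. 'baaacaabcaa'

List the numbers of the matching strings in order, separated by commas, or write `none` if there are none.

1 → no match
2 → no match
3 → no match
4 → no match
5 → match
6 → no match
7 → no match
8 → no match
9 → no match

5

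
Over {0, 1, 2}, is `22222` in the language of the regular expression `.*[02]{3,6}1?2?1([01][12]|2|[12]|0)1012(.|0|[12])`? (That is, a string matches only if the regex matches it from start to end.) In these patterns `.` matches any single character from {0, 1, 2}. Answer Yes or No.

No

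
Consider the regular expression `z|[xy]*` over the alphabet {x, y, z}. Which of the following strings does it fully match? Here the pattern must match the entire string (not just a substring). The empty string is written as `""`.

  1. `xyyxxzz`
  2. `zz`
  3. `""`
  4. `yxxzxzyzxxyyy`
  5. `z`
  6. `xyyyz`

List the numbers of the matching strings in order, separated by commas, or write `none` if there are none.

1 → no match
2 → no match
3 → match
4 → no match
5 → match
6 → no match

3, 5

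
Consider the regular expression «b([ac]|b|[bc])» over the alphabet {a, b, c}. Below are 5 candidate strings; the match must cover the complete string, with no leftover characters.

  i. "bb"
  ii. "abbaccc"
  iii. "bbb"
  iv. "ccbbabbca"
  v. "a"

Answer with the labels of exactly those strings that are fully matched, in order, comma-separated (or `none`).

i → match
ii → no match — must start with "b"
iii → no match
iv → no match — must start with "b"
v → no match — must start with "b"

i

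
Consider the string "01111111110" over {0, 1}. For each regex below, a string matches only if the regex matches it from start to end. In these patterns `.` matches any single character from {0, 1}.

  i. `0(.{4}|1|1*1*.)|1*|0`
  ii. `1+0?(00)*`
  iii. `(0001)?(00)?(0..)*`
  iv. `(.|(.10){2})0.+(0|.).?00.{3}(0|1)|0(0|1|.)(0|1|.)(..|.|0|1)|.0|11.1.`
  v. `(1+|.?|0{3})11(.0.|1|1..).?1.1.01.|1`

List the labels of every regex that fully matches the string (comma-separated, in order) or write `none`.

i → match
ii → no match — must start with "1"
iii → no match
iv → no match
v → no match

i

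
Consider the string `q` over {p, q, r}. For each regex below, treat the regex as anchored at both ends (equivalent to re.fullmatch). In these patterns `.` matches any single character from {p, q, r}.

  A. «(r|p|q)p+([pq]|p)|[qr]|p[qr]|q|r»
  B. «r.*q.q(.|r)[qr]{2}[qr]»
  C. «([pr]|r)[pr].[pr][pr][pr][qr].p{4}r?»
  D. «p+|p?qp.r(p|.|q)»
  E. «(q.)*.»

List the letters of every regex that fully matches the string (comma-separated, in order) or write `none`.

A → match
B → no match — must start with `r`
C → no match
D → no match
E → match

A, E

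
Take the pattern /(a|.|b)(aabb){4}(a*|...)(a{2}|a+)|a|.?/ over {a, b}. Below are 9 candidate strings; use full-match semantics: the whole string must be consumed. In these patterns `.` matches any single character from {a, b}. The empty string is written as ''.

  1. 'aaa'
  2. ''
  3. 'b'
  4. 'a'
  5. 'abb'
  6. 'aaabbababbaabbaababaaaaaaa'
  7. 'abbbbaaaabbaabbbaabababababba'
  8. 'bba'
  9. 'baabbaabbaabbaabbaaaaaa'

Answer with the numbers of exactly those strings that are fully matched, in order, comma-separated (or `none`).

1 → no match
2 → match
3 → match
4 → match
5 → no match
6 → no match
7 → no match
8 → no match
9 → match

2, 3, 4, 9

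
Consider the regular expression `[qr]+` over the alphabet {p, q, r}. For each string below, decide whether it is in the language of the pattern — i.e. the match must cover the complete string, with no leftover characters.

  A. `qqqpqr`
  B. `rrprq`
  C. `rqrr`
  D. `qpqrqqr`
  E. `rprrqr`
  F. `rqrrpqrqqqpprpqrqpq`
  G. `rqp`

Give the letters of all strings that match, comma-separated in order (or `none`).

C

A → no match
B → no match
C → match
D → no match
E → no match
F → no match
G → no match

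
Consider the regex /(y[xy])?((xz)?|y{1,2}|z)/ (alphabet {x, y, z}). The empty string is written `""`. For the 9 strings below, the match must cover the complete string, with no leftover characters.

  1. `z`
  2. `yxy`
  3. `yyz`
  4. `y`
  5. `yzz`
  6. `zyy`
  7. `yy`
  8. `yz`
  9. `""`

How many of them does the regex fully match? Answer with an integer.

6

1 → match
2 → match
3 → match
4 → match
5 → no match
6 → no match
7 → match
8 → no match
9 → match
Total matched: 6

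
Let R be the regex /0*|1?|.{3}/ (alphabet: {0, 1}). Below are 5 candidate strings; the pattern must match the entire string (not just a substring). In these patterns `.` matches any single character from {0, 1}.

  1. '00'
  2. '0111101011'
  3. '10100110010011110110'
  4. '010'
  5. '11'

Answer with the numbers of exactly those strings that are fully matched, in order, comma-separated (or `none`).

1, 4

1 → match
2 → no match
3 → no match
4 → match
5 → no match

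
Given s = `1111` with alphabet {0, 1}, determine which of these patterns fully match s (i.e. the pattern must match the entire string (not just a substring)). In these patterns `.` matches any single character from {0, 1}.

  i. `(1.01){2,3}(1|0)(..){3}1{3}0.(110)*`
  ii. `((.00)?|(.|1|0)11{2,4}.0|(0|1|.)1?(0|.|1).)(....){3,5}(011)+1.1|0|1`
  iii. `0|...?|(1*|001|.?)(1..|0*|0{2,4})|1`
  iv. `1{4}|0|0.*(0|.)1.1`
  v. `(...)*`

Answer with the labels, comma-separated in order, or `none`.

iii, iv

i → no match
ii → no match
iii → match
iv → match
v → no match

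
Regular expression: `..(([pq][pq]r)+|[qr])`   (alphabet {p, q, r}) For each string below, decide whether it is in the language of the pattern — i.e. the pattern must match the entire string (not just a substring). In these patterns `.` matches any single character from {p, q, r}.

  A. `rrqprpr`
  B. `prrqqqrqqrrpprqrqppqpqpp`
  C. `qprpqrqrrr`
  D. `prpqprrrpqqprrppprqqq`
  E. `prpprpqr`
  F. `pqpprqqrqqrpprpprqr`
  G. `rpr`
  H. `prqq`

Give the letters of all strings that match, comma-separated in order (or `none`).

E, G

A → no match
B → no match
C → no match
D → no match
E → match
F → no match
G → match
H → no match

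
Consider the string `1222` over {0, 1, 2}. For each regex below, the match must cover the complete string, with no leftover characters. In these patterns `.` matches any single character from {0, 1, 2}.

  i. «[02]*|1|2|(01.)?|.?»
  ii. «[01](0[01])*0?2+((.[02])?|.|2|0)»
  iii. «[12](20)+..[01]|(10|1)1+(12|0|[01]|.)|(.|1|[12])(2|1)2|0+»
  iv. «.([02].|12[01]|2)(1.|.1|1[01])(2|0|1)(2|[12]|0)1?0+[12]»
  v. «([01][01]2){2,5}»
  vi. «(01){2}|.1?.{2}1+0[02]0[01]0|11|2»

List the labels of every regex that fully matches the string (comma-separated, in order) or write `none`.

i → no match
ii → match
iii → no match
iv → no match
v → no match
vi → no match

ii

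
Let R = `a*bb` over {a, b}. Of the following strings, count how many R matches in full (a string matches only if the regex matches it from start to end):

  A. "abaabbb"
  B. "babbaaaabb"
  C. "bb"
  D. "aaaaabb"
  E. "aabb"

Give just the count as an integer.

3

A → no match
B → no match
C → match
D → match
E → match
Total matched: 3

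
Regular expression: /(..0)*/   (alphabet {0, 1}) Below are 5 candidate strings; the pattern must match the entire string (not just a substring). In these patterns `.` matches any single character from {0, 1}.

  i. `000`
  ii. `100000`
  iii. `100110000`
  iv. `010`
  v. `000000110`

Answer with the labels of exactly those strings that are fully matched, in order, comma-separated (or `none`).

i, ii, iii, iv, v

i. `000` → match
ii. `100000` → match
iii. `100110000` → match
iv. `010` → match
v. `000000110` → match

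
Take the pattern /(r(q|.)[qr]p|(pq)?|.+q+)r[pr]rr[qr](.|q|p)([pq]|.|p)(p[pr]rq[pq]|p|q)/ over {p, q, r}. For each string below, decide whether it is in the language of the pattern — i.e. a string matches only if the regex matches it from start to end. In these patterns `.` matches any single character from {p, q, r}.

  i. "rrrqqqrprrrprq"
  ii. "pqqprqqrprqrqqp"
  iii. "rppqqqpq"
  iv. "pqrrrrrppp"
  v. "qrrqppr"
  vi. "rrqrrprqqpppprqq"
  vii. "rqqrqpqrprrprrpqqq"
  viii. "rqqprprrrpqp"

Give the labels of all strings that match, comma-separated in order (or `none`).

i, iv, viii

i → match
ii → no match
iii → no match
iv → match
v → no match
vi → no match
vii → no match
viii → match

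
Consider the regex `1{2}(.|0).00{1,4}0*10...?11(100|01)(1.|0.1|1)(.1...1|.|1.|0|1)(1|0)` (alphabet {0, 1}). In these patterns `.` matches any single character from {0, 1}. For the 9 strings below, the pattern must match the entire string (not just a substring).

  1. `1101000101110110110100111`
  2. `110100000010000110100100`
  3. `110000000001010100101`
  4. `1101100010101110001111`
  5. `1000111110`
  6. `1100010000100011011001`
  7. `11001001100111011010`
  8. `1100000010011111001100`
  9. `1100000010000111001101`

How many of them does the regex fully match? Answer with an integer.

1 → no match
2 → match
3 → no match
4 → no match
5. `1000111110` → no match
6 → no match
7 → no match
8 → match
9 → match
Total matched: 3

3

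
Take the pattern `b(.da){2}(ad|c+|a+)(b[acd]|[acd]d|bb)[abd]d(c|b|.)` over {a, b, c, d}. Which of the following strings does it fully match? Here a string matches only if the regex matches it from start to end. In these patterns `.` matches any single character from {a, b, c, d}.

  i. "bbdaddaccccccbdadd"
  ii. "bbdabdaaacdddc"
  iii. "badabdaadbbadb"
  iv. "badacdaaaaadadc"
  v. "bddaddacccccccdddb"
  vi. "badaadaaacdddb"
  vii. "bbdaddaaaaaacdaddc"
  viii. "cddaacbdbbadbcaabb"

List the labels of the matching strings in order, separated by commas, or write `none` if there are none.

i → match
ii → match
iii → match
iv → match
v → match
vi → match
vii → no match
viii → no match — must start with "b"

i, ii, iii, iv, v, vi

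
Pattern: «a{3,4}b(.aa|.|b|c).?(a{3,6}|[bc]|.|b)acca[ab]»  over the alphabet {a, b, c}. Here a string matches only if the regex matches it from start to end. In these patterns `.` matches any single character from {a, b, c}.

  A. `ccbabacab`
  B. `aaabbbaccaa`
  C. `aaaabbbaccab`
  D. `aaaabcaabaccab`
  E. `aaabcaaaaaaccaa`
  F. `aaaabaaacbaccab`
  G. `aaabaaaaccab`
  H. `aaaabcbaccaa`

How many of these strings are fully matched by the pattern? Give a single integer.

A → no match — must start with `a`
B → match
C → match
D → match
E → match
F → match
G → match
H → match
Total matched: 7

7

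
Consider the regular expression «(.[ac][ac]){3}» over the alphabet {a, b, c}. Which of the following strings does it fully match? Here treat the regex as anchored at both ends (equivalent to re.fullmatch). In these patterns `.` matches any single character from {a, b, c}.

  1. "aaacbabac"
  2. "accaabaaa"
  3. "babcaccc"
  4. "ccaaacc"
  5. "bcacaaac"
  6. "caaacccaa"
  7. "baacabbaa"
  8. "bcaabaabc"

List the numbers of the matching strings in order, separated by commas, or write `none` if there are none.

6

1 → no match
2 → no match
3 → no match
4 → no match
5 → no match
6 → match
7 → no match
8 → no match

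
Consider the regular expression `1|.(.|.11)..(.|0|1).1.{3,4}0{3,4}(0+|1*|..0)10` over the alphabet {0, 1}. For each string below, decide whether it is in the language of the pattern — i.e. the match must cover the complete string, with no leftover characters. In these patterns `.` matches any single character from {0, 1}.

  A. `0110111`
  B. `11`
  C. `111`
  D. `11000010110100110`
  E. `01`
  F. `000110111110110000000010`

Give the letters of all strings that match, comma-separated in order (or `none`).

none

A → no match
B → no match
C → no match
D → no match
E → no match
F → no match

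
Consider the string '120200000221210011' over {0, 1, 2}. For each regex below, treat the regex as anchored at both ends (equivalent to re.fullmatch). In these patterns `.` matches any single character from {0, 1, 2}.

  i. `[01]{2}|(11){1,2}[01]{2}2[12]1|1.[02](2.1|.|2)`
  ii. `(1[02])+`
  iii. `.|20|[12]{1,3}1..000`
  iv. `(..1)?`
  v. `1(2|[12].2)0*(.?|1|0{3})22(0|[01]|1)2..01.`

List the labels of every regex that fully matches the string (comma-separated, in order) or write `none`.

i → no match
ii → no match
iii → no match
iv → no match
v → match

v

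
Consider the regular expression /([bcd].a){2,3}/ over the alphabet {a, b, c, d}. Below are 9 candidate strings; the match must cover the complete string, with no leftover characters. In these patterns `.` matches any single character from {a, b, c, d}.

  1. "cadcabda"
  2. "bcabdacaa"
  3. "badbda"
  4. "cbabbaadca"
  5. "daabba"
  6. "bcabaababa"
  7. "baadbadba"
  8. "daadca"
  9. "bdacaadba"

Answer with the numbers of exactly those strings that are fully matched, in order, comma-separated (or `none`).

2, 5, 7, 8, 9

1 → no match
2 → match
3 → no match
4 → no match
5 → match
6 → no match
7 → match
8 → match
9 → match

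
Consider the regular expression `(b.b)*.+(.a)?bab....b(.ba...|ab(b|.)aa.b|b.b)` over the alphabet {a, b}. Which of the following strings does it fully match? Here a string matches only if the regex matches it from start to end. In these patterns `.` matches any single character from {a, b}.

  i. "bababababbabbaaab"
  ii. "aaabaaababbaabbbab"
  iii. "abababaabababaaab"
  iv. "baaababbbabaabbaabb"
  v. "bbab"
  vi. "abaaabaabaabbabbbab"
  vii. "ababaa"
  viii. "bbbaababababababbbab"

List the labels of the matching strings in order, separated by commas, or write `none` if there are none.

i, ii, iii, viii

i → match
ii → match
iii → match
iv → no match
v → no match
vi → no match
vii → no match
viii → match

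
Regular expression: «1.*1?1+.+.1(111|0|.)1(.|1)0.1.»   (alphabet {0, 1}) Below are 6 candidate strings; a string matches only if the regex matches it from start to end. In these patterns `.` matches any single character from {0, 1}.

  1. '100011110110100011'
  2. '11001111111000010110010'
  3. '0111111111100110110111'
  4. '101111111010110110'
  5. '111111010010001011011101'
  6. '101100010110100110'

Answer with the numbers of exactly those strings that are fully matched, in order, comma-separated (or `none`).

1 → match
2 → match
3 → no match — must start with '1'
4 → match
5 → no match
6 → match

1, 2, 4, 6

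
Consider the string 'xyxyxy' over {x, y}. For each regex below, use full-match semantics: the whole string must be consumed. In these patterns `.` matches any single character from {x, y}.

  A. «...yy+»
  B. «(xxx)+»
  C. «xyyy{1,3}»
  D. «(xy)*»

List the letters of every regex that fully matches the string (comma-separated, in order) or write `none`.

D

A → no match
B → no match — must start with 'xxx'
C → no match — must start with 'xyyy'
D → match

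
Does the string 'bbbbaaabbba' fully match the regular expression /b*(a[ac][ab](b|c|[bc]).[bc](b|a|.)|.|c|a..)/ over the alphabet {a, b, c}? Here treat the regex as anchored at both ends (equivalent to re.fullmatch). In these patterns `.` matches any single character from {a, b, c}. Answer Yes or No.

Yes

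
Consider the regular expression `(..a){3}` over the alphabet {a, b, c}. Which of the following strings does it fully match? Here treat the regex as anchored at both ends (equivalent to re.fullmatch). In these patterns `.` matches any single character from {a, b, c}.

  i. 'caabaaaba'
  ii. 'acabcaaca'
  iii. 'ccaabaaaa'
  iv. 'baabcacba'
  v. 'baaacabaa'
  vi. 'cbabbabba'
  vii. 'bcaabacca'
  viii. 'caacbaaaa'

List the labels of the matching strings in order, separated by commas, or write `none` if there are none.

i → match
ii → match
iii → match
iv → match
v → match
vi → match
vii → match
viii → match

i, ii, iii, iv, v, vi, vii, viii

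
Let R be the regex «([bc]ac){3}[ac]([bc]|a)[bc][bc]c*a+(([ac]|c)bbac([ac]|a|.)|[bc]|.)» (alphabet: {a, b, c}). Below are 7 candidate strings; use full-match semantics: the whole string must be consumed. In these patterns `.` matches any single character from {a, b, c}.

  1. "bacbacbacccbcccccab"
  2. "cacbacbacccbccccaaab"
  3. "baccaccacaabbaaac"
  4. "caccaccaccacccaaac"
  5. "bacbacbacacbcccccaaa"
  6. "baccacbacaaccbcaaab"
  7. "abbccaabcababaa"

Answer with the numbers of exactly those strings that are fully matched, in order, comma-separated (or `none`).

1 → match
2 → match
3 → match
4 → match
5 → match
6 → no match
7 → no match

1, 2, 3, 4, 5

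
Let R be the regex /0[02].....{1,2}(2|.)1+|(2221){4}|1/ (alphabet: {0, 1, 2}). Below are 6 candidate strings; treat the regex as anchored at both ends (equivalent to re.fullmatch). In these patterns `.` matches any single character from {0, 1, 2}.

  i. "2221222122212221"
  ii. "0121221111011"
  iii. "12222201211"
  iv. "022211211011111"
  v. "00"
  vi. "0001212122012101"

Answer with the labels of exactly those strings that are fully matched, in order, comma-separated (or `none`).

i

i → match
ii → no match
iii → no match
iv → no match
v → no match
vi → no match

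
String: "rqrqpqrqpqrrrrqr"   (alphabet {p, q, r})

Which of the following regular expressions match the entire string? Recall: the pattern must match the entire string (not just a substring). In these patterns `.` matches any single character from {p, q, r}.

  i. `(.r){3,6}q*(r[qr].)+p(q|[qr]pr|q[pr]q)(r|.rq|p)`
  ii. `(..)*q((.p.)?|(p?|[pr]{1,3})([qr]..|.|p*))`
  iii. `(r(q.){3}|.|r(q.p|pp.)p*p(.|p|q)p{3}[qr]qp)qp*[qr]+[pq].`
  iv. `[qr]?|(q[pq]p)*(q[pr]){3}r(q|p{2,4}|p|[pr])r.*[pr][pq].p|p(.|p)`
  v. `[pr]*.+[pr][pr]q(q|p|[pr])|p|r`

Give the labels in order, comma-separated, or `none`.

i → no match
ii → match
iii → match
iv → no match
v → match

ii, iii, v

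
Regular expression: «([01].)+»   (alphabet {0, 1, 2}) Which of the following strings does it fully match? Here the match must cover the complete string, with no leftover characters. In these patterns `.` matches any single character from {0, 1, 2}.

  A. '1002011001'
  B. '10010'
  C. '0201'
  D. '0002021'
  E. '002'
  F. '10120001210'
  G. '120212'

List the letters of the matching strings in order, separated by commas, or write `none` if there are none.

A → match
B → no match
C → match
D → no match
E → no match
F → no match
G → match

A, C, G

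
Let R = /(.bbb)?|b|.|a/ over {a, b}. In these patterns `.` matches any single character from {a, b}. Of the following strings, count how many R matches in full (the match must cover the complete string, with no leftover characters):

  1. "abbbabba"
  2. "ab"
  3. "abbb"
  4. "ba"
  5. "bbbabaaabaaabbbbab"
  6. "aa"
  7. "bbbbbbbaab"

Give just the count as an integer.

1 → no match
2 → no match
3 → match
4 → no match
5 → no match
6 → no match
7 → no match
Total matched: 1

1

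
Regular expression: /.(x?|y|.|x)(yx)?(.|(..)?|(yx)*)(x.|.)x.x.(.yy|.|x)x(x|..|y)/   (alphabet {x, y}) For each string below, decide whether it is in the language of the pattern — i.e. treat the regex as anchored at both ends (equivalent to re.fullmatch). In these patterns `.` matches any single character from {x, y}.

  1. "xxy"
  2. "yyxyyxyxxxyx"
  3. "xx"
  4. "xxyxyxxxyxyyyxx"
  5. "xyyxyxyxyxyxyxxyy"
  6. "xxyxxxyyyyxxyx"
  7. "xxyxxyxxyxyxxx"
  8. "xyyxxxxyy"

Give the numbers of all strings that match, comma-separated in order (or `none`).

1 → no match
2 → no match
3 → no match
4 → no match
5 → match
6 → no match
7 → match
8 → no match

5, 7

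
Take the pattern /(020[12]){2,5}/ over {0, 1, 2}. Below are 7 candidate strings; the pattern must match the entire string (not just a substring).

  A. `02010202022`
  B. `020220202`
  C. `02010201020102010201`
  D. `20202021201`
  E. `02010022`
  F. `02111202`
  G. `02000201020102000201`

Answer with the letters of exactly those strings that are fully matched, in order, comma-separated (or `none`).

C

A. `02010202022` → no match
B. `020220202` → no match
C → match
D. `20202021201` → no match — must start with `020`
E. `02010022` → no match
F. `02111202` → no match — must start with `020`
G → no match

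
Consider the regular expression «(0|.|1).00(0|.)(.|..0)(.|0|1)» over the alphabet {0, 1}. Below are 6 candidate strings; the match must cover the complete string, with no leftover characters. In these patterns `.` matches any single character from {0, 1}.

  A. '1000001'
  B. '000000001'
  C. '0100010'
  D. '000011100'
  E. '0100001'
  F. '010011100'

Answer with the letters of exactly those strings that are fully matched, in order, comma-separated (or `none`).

A → match
B → match
C → match
D → match
E → match
F → match

A, B, C, D, E, F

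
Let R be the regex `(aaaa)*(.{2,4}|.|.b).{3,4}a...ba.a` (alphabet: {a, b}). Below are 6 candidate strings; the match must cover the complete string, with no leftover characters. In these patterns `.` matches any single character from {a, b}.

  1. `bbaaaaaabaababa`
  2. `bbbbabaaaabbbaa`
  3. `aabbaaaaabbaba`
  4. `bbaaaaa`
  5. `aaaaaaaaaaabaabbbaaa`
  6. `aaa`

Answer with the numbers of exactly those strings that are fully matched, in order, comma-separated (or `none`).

1 → match
2 → no match
3 → match
4 → no match
5 → match
6 → no match

1, 3, 5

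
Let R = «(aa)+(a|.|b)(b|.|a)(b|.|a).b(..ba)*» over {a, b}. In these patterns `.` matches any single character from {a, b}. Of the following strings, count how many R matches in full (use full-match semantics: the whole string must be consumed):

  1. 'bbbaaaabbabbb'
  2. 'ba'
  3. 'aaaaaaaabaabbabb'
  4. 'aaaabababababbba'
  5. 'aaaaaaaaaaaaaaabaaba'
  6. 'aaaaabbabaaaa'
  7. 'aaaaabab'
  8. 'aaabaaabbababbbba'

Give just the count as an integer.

0

1 → no match — must start with 'aa'
2. 'ba' → no match — must start with 'aa'
3 → no match
4 → no match
5 → no match
6 → no match
7. 'aaaaabab' → no match
8 → no match
Total matched: 0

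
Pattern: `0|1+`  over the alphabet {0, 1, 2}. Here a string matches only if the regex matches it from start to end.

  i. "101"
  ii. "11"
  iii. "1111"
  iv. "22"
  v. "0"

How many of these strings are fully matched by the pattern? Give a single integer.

3

i → no match
ii → match
iii → match
iv → no match
v → match
Total matched: 3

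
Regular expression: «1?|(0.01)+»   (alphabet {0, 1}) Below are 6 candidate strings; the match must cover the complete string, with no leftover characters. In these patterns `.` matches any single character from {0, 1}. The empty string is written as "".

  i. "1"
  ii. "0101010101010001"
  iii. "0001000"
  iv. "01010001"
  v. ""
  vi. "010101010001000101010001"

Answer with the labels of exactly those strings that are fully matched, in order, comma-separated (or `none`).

i. "1" → match
ii → match
iii. "0001000" → no match
iv. "01010001" → match
v. "" → match
vi → match

i, ii, iv, v, vi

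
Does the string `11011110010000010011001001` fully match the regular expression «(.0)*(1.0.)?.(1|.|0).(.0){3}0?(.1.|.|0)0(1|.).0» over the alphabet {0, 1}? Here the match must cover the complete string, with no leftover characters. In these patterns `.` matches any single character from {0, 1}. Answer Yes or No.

Every match must end with `0`, but `11011110010000010011001001` does not.

No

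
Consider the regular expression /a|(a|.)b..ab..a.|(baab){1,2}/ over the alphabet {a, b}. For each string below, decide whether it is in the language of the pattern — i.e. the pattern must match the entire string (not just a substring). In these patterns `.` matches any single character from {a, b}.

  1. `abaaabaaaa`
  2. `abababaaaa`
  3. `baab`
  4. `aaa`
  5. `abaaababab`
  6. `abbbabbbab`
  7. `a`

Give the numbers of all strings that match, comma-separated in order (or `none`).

1, 2, 3, 5, 6, 7

1 → match
2 → match
3 → match
4 → no match
5 → match
6 → match
7 → match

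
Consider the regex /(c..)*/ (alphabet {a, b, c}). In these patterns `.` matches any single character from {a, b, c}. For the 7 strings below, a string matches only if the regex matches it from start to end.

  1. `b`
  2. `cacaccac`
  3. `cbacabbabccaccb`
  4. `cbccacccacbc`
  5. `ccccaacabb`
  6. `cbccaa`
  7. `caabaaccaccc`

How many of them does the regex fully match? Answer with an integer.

2

1. `b` → no match
2. `cacaccac` → no match
3 → no match
4. `cbccacccacbc` → match
5. `ccccaacabb` → no match
6. `cbccaa` → match
7. `caabaaccaccc` → no match
Total matched: 2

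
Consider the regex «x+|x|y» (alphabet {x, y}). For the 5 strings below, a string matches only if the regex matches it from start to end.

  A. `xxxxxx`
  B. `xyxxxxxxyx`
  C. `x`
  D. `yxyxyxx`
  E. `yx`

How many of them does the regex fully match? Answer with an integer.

2

A → match
B → no match
C → match
D → no match
E → no match
Total matched: 2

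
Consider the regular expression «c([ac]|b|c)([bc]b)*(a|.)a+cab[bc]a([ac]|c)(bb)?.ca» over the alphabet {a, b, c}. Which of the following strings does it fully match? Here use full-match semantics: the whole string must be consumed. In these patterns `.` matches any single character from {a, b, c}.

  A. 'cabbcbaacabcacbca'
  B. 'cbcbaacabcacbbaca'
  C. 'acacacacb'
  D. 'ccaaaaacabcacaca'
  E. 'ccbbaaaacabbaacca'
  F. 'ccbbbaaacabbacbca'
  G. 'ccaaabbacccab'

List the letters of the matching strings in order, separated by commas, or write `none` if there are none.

A → match
B → match
C → no match — must start with 'c'
D → match
E → match
F → match
G → no match — must end with 'ca'

A, B, D, E, F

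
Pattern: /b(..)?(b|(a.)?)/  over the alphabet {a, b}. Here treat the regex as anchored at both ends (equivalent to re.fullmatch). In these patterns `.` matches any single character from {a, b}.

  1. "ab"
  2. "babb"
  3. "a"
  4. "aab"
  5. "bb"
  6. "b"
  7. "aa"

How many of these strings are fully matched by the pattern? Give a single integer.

3

1 → no match — must start with "b"
2 → match
3 → no match — must start with "b"
4 → no match — must start with "b"
5 → match
6 → match
7 → no match — must start with "b"
Total matched: 3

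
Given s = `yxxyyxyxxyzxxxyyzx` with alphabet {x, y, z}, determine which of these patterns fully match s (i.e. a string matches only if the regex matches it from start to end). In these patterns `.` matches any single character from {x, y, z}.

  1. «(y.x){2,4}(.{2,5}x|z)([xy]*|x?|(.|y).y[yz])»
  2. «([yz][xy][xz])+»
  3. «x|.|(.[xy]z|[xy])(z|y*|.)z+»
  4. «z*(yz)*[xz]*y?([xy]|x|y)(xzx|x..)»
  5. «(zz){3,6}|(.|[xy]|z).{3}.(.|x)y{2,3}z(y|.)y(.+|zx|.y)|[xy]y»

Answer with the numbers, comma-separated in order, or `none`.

1 → match
2 → no match
3 → no match
4 → no match
5 → no match

1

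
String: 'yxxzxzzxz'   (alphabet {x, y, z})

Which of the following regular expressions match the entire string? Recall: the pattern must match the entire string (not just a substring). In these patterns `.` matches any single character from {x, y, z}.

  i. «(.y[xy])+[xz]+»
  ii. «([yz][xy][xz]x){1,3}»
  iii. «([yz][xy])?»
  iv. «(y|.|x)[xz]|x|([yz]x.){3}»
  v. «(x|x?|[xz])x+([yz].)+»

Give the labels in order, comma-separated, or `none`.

i → no match
ii → no match — must end with 'x'
iii → no match
iv → match
v → no match

iv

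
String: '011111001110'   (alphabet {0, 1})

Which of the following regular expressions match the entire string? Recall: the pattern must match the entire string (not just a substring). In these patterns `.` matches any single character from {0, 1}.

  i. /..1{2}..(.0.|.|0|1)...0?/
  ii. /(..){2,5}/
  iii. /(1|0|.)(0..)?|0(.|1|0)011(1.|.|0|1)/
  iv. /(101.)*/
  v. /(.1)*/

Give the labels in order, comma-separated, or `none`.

i

i → match
ii → no match
iii → no match
iv → no match
v → no match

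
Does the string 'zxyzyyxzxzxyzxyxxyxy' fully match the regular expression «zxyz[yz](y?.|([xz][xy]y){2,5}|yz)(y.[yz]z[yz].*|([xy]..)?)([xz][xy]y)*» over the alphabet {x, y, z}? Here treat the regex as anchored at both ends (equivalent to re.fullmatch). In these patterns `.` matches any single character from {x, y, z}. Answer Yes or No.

No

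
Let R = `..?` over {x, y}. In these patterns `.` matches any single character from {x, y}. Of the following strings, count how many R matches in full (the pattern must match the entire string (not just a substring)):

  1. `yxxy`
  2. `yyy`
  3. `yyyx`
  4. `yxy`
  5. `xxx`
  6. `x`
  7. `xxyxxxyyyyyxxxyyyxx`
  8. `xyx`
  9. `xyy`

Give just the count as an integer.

1 → no match
2 → no match
3 → no match
4 → no match
5 → no match
6 → match
7 → no match
8 → no match
9 → no match
Total matched: 1

1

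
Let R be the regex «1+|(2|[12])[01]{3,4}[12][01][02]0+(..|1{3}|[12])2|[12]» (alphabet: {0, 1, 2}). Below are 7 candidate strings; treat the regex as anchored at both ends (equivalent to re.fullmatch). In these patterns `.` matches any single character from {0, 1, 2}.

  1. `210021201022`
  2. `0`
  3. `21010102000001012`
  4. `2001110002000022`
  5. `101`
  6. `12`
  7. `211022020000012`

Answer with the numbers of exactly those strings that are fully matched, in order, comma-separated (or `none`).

1 → no match
2 → no match
3 → no match
4 → no match
5 → no match
6 → no match
7 → no match

none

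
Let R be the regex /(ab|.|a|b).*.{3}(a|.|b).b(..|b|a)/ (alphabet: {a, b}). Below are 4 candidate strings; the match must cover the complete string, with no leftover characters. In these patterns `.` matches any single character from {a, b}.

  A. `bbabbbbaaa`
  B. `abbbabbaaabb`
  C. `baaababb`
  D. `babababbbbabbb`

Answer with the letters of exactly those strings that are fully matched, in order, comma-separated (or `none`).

A → no match
B → match
C → match
D → match

B, C, D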